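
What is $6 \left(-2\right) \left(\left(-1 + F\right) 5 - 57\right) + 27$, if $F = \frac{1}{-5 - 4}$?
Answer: $\frac{2333}{3} \approx 777.67$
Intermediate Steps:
$F = - \frac{1}{9}$ ($F = \frac{1}{-9} = - \frac{1}{9} \approx -0.11111$)
$6 \left(-2\right) \left(\left(-1 + F\right) 5 - 57\right) + 27 = 6 \left(-2\right) \left(\left(-1 - \frac{1}{9}\right) 5 - 57\right) + 27 = - 12 \left(\left(- \frac{10}{9}\right) 5 - 57\right) + 27 = - 12 \left(- \frac{50}{9} - 57\right) + 27 = \left(-12\right) \left(- \frac{563}{9}\right) + 27 = \frac{2252}{3} + 27 = \frac{2333}{3}$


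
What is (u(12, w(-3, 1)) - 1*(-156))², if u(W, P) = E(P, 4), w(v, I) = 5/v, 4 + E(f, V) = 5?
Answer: 24649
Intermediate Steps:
E(f, V) = 1 (E(f, V) = -4 + 5 = 1)
u(W, P) = 1
(u(12, w(-3, 1)) - 1*(-156))² = (1 - 1*(-156))² = (1 + 156)² = 157² = 24649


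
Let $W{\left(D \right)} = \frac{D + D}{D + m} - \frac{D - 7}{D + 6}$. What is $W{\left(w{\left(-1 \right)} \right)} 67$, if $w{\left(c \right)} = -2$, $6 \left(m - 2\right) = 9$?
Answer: $- \frac{335}{12} \approx -27.917$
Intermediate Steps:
$m = \frac{7}{2}$ ($m = 2 + \frac{1}{6} \cdot 9 = 2 + \frac{3}{2} = \frac{7}{2} \approx 3.5$)
$W{\left(D \right)} = - \frac{-7 + D}{6 + D} + \frac{2 D}{\frac{7}{2} + D}$ ($W{\left(D \right)} = \frac{D + D}{D + \frac{7}{2}} - \frac{D - 7}{D + 6} = \frac{2 D}{\frac{7}{2} + D} - \frac{-7 + D}{6 + D} = - \frac{-7 + D}{6 + D} + \frac{2 D}{\frac{7}{2} + D}$)
$W{\left(w{\left(-1 \right)} \right)} 67 = \frac{49 + 2 \left(-2\right)^{2} + 31 \left(-2\right)}{42 + 2 \left(-2\right)^{2} + 19 \left(-2\right)} 67 = \frac{49 + 2 \cdot 4 - 62}{42 + 2 \cdot 4 - 38} \cdot 67 = \frac{49 + 8 - 62}{42 + 8 - 38} \cdot 67 = \frac{1}{12} \left(-5\right) 67 = \left(- \frac{5}{12}\right) 67 = - \frac{335}{12}$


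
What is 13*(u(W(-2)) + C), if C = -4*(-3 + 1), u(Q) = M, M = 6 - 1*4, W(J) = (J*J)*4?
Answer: 130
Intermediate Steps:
W(J) = 4*J² (W(J) = J²*4 = 4*J²)
M = 2 (M = 6 - 4 = 2)
u(Q) = 2
C = 8 (C = -4*(-2) = 8)
13*(u(W(-2)) + C) = 13*(2 + 8) = 13*10 = 130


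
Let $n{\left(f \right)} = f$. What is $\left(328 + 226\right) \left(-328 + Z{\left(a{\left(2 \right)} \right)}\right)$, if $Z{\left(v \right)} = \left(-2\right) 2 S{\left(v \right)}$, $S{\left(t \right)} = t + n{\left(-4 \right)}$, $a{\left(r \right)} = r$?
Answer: $-177280$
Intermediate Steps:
$S{\left(t \right)} = -4 + t$ ($S{\left(t \right)} = t - 4 = -4 + t$)
$Z{\left(v \right)} = 16 - 4 v$ ($Z{\left(v \right)} = \left(-2\right) 2 \left(-4 + v\right) = - 4 \left(-4 + v\right) = 16 - 4 v$)
$\left(328 + 226\right) \left(-328 + Z{\left(a{\left(2 \right)} \right)}\right) = \left(328 + 226\right) \left(-328 + \left(16 - 8\right)\right) = 554 \left(-328 + \left(16 - 8\right)\right) = 554 \left(-328 + 8\right) = 554 \left(-320\right) = -177280$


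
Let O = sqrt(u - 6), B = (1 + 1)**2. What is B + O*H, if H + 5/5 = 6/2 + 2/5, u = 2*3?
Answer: 4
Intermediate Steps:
u = 6
H = 12/5 (H = -1 + (6/2 + 2/5) = -1 + (6*(1/2) + 2*(1/5)) = -1 + (3 + 2/5) = -1 + 17/5 = 12/5 ≈ 2.4000)
B = 4 (B = 2**2 = 4)
O = 0 (O = sqrt(6 - 6) = sqrt(0) = 0)
B + O*H = 4 + 0*(12/5) = 4 + 0 = 4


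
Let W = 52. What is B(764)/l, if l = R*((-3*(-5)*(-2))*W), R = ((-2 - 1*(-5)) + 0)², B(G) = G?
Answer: -191/3510 ≈ -0.054416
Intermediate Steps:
R = 9 (R = ((-2 + 5) + 0)² = (3 + 0)² = 3² = 9)
l = -14040 (l = 9*((-3*(-5)*(-2))*52) = 9*((15*(-2))*52) = 9*(-30*52) = 9*(-1560) = -14040)
B(764)/l = 764/(-14040) = 764*(-1/14040) = -191/3510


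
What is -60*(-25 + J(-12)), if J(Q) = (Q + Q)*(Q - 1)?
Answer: -17220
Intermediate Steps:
J(Q) = 2*Q*(-1 + Q) (J(Q) = (2*Q)*(-1 + Q) = 2*Q*(-1 + Q))
-60*(-25 + J(-12)) = -60*(-25 + 2*(-12)*(-1 - 12)) = -60*(-25 + 2*(-12)*(-13)) = -60*(-25 + 312) = -60*287 = -17220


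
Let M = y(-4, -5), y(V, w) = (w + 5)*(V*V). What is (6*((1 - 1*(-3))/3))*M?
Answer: 0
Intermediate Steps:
y(V, w) = V²*(5 + w) (y(V, w) = (5 + w)*V² = V²*(5 + w))
M = 0 (M = (-4)²*(5 - 5) = 16*0 = 0)
(6*((1 - 1*(-3))/3))*M = (6*((1 - 1*(-3))/3))*0 = (6*((1 + 3)*(⅓)))*0 = (6*(4*(⅓)))*0 = (6*(4/3))*0 = 8*0 = 0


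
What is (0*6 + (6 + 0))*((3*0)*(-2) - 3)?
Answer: -18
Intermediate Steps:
(0*6 + (6 + 0))*((3*0)*(-2) - 3) = (0 + 6)*(0*(-2) - 3) = 6*(0 - 3) = 6*(-3) = -18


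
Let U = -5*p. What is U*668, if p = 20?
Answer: -66800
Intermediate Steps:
U = -100 (U = -5*20 = -100)
U*668 = -100*668 = -66800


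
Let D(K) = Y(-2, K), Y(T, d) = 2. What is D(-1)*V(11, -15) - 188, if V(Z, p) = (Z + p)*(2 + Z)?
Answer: -292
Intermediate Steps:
D(K) = 2
V(Z, p) = (2 + Z)*(Z + p)
D(-1)*V(11, -15) - 188 = 2*(11**2 + 2*11 + 2*(-15) + 11*(-15)) - 188 = 2*(121 + 22 - 30 - 165) - 188 = 2*(-52) - 188 = -104 - 188 = -292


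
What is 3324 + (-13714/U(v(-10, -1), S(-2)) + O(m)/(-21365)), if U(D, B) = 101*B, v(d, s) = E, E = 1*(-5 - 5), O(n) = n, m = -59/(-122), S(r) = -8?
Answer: 1759085831627/526519060 ≈ 3341.0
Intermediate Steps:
m = 59/122 (m = -59*(-1/122) = 59/122 ≈ 0.48361)
E = -10 (E = 1*(-10) = -10)
v(d, s) = -10
3324 + (-13714/U(v(-10, -1), S(-2)) + O(m)/(-21365)) = 3324 + (-13714/(101*(-8)) + (59/122)/(-21365)) = 3324 + (-13714/(-808) + (59/122)*(-1/21365)) = 3324 + (-13714*(-1/808) - 59/2606530) = 3324 + (6857/404 - 59/2606530) = 3324 + 8936476187/526519060 = 1759085831627/526519060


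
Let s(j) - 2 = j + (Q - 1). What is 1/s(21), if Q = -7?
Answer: 1/15 ≈ 0.066667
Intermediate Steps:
s(j) = -6 + j (s(j) = 2 + (j + (-7 - 1)) = 2 + (j - 8) = 2 + (-8 + j) = -6 + j)
1/s(21) = 1/(-6 + 21) = 1/15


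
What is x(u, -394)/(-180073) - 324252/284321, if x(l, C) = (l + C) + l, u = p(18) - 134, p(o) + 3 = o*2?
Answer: -58219575080/51198535433 ≈ -1.1371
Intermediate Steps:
p(o) = -3 + 2*o (p(o) = -3 + o*2 = -3 + 2*o)
u = -101 (u = (-3 + 2*18) - 134 = (-3 + 36) - 134 = 33 - 134 = -101)
x(l, C) = C + 2*l (x(l, C) = (C + l) + l = C + 2*l)
x(u, -394)/(-180073) - 324252/284321 = (-394 + 2*(-101))/(-180073) - 324252/284321 = (-394 - 202)*(-1/180073) - 324252*1/284321 = -596*(-1/180073) - 324252/284321 = 596/180073 - 324252/284321 = -58219575080/51198535433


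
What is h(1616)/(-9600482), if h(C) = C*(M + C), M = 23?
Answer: -1324312/4800241 ≈ -0.27588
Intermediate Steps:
h(C) = C*(23 + C)
h(1616)/(-9600482) = (1616*(23 + 1616))/(-9600482) = (1616*1639)*(-1/9600482) = 2648624*(-1/9600482) = -1324312/4800241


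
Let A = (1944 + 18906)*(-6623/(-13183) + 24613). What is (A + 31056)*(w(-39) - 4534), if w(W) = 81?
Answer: -30128166548967444/13183 ≈ -2.2854e+12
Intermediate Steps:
A = 6765403871700/13183 (A = 20850*(-6623*(-1/13183) + 24613) = 20850*(6623/13183 + 24613) = 20850*(324479802/13183) = 6765403871700/13183 ≈ 5.1319e+8)
(A + 31056)*(w(-39) - 4534) = (6765403871700/13183 + 31056)*(81 - 4534) = (6765813282948/13183)*(-4453) = -30128166548967444/13183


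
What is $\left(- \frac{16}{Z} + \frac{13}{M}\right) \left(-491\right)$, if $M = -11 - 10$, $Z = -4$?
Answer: $- \frac{34861}{21} \approx -1660.0$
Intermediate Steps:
$M = -21$
$\left(- \frac{16}{Z} + \frac{13}{M}\right) \left(-491\right) = \left(- \frac{16}{-4} + \frac{13}{-21}\right) \left(-491\right) = \left(\left(-16\right) \left(- \frac{1}{4}\right) + 13 \left(- \frac{1}{21}\right)\right) \left(-491\right) = \left(4 - \frac{13}{21}\right) \left(-491\right) = \frac{71}{21} \left(-491\right) = - \frac{34861}{21}$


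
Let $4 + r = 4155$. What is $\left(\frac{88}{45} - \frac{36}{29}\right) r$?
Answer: $\frac{3868732}{1305} \approx 2964.5$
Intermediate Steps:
$r = 4151$ ($r = -4 + 4155 = 4151$)
$\left(\frac{88}{45} - \frac{36}{29}\right) r = \left(\frac{88}{45} - \frac{36}{29}\right) 4151 = \frac{932}{1305} \cdot 4151 = \frac{3868732}{1305}$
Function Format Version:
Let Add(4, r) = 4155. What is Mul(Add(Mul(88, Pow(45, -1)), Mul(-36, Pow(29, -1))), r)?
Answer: Rational(3868732, 1305) ≈ 2964.5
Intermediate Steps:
r = 4151 (r = Add(-4, 4155) = 4151)
Mul(Add(Mul(88, Pow(45, -1)), Mul(-36, Pow(29, -1))), r) = Mul(Add(Mul(88, Pow(45, -1)), Mul(-36, Pow(29, -1))), 4151) = Mul(Add(Mul(88, Rational(1, 45)), Mul(-36, Rational(1, 29))), 4151) = Mul(Add(Rational(88, 45), Rational(-36, 29)), 4151) = Mul(Rational(932, 1305), 4151) = Rational(3868732, 1305)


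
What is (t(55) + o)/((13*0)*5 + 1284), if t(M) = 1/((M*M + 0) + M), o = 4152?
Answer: 12788161/3954720 ≈ 3.2336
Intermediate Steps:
t(M) = 1/(M + M**2) (t(M) = 1/((M**2 + 0) + M) = 1/(M**2 + M) = 1/(M + M**2))
(t(55) + o)/((13*0)*5 + 1284) = (1/(55*(1 + 55)) + 4152)/((13*0)*5 + 1284) = ((1/55)/56 + 4152)/(0*5 + 1284) = ((1/55)*(1/56) + 4152)/(0 + 1284) = (1/3080 + 4152)/1284 = (12788161/3080)*(1/1284) = 12788161/3954720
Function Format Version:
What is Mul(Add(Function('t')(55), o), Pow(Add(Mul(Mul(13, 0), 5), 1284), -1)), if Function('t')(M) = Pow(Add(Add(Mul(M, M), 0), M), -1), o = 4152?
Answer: Rational(12788161, 3954720) ≈ 3.2336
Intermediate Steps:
Function('t')(M) = Pow(Add(M, Pow(M, 2)), -1) (Function('t')(M) = Pow(Add(Add(Pow(M, 2), 0), M), -1) = Pow(Add(Pow(M, 2), M), -1) = Pow(Add(M, Pow(M, 2)), -1))
Mul(Add(Function('t')(55), o), Pow(Add(Mul(Mul(13, 0), 5), 1284), -1)) = Mul(Add(Mul(Pow(55, -1), Pow(Add(1, 55), -1)), 4152), Pow(Add(Mul(Mul(13, 0), 5), 1284), -1)) = Mul(Add(Mul(Rational(1, 55), Pow(56, -1)), 4152), Pow(Add(Mul(0, 5), 1284), -1)) = Mul(Add(Mul(Rational(1, 55), Rational(1, 56)), 4152), Pow(Add(0, 1284), -1)) = Mul(Add(Rational(1, 3080), 4152), Pow(1284, -1)) = Mul(Rational(12788161, 3080), Rational(1, 1284)) = Rational(12788161, 3954720)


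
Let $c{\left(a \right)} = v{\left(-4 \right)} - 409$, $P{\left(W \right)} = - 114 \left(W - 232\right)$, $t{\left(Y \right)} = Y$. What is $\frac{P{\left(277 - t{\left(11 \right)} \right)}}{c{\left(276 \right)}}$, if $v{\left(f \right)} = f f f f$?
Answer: $\frac{76}{3} \approx 25.333$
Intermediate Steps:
$v{\left(f \right)} = f^{4}$ ($v{\left(f \right)} = f^{2} f f = f^{3} f = f^{4}$)
$P{\left(W \right)} = 26448 - 114 W$ ($P{\left(W \right)} = - 114 \left(-232 + W\right) = 26448 - 114 W$)
$c{\left(a \right)} = -153$ ($c{\left(a \right)} = \left(-4\right)^{4} - 409 = 256 - 409 = -153$)
$\frac{P{\left(277 - t{\left(11 \right)} \right)}}{c{\left(276 \right)}} = \frac{26448 - 114 \left(277 - 11\right)}{-153} = \left(26448 - 114 \left(277 - 11\right)\right) \left(- \frac{1}{153}\right) = \left(26448 - 30324\right) \left(- \frac{1}{153}\right) = \left(-3876\right) \left(- \frac{1}{153}\right) = \frac{76}{3}$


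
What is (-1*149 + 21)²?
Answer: 16384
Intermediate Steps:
(-1*149 + 21)² = (-149 + 21)² = (-128)² = 16384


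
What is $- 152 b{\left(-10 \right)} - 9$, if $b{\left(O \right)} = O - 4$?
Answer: $2119$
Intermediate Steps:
$b{\left(O \right)} = -4 + O$
$- 152 b{\left(-10 \right)} - 9 = - 152 \left(-4 - 10\right) - 9 = \left(-152\right) \left(-14\right) - 9 = 2128 - 9 = 2119$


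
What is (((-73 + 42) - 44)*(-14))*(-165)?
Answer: -173250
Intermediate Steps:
(((-73 + 42) - 44)*(-14))*(-165) = ((-31 - 44)*(-14))*(-165) = -75*(-14)*(-165) = 1050*(-165) = -173250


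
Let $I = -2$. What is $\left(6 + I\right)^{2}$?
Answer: $16$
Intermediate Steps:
$\left(6 + I\right)^{2} = \left(6 - 2\right)^{2} = 4^{2} = 16$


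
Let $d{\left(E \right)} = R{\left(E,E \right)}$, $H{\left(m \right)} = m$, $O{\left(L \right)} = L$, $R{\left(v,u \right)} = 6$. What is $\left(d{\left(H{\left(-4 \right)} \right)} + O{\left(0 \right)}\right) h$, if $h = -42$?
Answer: $-252$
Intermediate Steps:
$d{\left(E \right)} = 6$
$\left(d{\left(H{\left(-4 \right)} \right)} + O{\left(0 \right)}\right) h = \left(6 + 0\right) \left(-42\right) = 6 \left(-42\right) = -252$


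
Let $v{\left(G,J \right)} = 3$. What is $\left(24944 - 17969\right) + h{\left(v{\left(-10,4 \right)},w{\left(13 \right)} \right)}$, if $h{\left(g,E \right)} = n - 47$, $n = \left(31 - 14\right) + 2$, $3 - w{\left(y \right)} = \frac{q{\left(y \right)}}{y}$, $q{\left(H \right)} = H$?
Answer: $6947$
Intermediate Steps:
$w{\left(y \right)} = 2$ ($w{\left(y \right)} = 3 - \frac{y}{y} = 3 - 1 = 2$)
$n = 19$ ($n = 17 + 2 = 19$)
$h{\left(g,E \right)} = -28$ ($h{\left(g,E \right)} = 19 - 47 = -28$)
$\left(24944 - 17969\right) + h{\left(v{\left(-10,4 \right)},w{\left(13 \right)} \right)} = \left(24944 - 17969\right) - 28 = 6975 - 28 = 6947$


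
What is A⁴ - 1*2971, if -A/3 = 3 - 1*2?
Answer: -2890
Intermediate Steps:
A = -3 (A = -3*(3 - 1*2) = -3*(3 - 2) = -3*1 = -3)
A⁴ - 1*2971 = (-3)⁴ - 1*2971 = 81 - 2971 = -2890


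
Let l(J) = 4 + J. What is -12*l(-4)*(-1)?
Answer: 0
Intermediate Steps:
-12*l(-4)*(-1) = -12*(4 - 4)*(-1) = -12*0*(-1) = 0*(-1) = 0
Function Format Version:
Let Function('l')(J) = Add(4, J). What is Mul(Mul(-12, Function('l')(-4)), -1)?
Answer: 0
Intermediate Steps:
Mul(Mul(-12, Function('l')(-4)), -1) = Mul(Mul(-12, Add(4, -4)), -1) = Mul(Mul(-12, 0), -1) = Mul(0, -1) = 0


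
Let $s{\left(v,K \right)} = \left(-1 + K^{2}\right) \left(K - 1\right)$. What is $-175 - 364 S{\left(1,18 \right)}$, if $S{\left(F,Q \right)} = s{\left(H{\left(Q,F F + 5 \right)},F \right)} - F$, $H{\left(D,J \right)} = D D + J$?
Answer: $189$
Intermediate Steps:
$H{\left(D,J \right)} = J + D^{2}$ ($H{\left(D,J \right)} = D^{2} + J = J + D^{2}$)
$s{\left(v,K \right)} = \left(-1 + K\right) \left(-1 + K^{2}\right)$ ($s{\left(v,K \right)} = \left(-1 + K^{2}\right) \left(-1 + K\right) = \left(-1 + K\right) \left(-1 + K^{2}\right)$)
$S{\left(F,Q \right)} = 1 + F^{3} - F^{2} - 2 F$ ($S{\left(F,Q \right)} = \left(1 + F^{3} - F - F^{2}\right) - F = 1 + F^{3} - F^{2} - 2 F$)
$-175 - 364 S{\left(1,18 \right)} = -175 - 364 \left(1 + 1^{3} - 1^{2} - 2\right) = -175 - 364 \left(1 + 1 - 1 - 2\right) = -175 - -364 = -175 + 364 = 189$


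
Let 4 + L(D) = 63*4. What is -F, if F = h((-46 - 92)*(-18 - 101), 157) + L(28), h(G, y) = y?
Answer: -405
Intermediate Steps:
L(D) = 248 (L(D) = -4 + 63*4 = -4 + 252 = 248)
F = 405 (F = 157 + 248 = 405)
-F = -1*405 = -405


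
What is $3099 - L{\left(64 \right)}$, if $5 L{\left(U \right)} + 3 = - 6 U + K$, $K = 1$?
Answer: $\frac{15881}{5} \approx 3176.2$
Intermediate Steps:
$L{\left(U \right)} = - \frac{2}{5} - \frac{6 U}{5}$ ($L{\left(U \right)} = - \frac{3}{5} + \frac{- 6 U + 1}{5} = - \frac{3}{5} + \frac{1 - 6 U}{5} = - \frac{3}{5} - \left(- \frac{1}{5} + \frac{6 U}{5}\right) = - \frac{2}{5} - \frac{6 U}{5}$)
$3099 - L{\left(64 \right)} = 3099 - \left(- \frac{2}{5} - \frac{384}{5}\right) = 3099 - - \frac{386}{5} = 3099 + \frac{386}{5} = \frac{15881}{5}$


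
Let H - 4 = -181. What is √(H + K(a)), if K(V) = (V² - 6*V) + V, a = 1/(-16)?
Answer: I*√45231/16 ≈ 13.292*I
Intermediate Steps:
H = -177 (H = 4 - 181 = -177)
a = -1/16 ≈ -0.062500
K(V) = V² - 5*V
√(H + K(a)) = √(-177 - (-5 - 1/16)/16) = √(-177 - 1/16*(-81/16)) = √(-177 + 81/256) = √(-45231/256) = I*√45231/16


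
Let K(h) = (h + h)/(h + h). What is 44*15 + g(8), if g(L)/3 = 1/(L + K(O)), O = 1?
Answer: 1981/3 ≈ 660.33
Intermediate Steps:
K(h) = 1 (K(h) = (2*h)/((2*h)) = (2*h)*(1/(2*h)) = 1)
g(L) = 3/(1 + L) (g(L) = 3/(L + 1) = 3/(1 + L))
44*15 + g(8) = 44*15 + 3/(1 + 8) = 660 + 3/9 = 660 + 3*(⅑) = 660 + ⅓ = 1981/3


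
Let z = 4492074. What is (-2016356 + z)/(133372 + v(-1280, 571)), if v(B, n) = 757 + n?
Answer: 1237859/67350 ≈ 18.379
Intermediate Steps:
(-2016356 + z)/(133372 + v(-1280, 571)) = (-2016356 + 4492074)/(133372 + (757 + 571)) = 2475718/(133372 + 1328) = 2475718/134700 = 2475718*(1/134700) = 1237859/67350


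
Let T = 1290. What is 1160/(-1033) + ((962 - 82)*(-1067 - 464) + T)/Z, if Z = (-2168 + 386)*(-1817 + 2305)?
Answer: 190826555/449156664 ≈ 0.42486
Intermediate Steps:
Z = -869616 (Z = -1782*488 = -869616)
1160/(-1033) + ((962 - 82)*(-1067 - 464) + T)/Z = 1160/(-1033) + ((962 - 82)*(-1067 - 464) + 1290)/(-869616) = 1160*(-1/1033) + (880*(-1531) + 1290)*(-1/869616) = -1160/1033 + (-1347280 + 1290)*(-1/869616) = -1160/1033 - 1345990*(-1/869616) = -1160/1033 + 672995/434808 = 190826555/449156664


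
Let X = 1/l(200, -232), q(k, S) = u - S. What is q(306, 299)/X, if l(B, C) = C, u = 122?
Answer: 41064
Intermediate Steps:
q(k, S) = 122 - S
X = -1/232 (X = 1/(-232) = -1/232 ≈ -0.0043103)
q(306, 299)/X = (122 - 1*299)/(-1/232) = (122 - 299)*(-232) = -177*(-232) = 41064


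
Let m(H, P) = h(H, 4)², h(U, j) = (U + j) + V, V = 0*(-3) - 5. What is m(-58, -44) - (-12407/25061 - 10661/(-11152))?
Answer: 51196948125/14709488 ≈ 3480.5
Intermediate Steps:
V = -5 (V = 0 - 5 = -5)
h(U, j) = -5 + U + j (h(U, j) = (U + j) - 5 = -5 + U + j)
m(H, P) = (-1 + H)² (m(H, P) = (-5 + H + 4)² = (-1 + H)²)
m(-58, -44) - (-12407/25061 - 10661/(-11152)) = (-1 - 58)² - (-12407/25061 - 10661/(-11152)) = (-59)² - (-12407*1/25061 - 10661*(-1/11152)) = 3481 - (-653/1319 + 10661/11152) = 3481 - 1*6779603/14709488 = 3481 - 6779603/14709488 = 51196948125/14709488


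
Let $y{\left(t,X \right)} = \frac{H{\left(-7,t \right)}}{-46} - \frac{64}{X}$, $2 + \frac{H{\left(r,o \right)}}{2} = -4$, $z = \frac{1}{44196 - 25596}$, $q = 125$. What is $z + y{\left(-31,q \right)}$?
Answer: $- \frac{537053}{2139000} \approx -0.25108$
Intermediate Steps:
$z = \frac{1}{18600} \approx 5.3763 \cdot 10^{-5}$
$H{\left(r,o \right)} = -12$ ($H{\left(r,o \right)} = -4 + 2 \left(-4\right) = -4 - 8 = -12$)
$y{\left(t,X \right)} = \frac{6}{23} - \frac{64}{X}$ ($y{\left(t,X \right)} = - \frac{12}{-46} - \frac{64}{X} = \left(-12\right) \left(- \frac{1}{46}\right) - \frac{64}{X} = \frac{6}{23} - \frac{64}{X}$)
$z + y{\left(-31,q \right)} = \frac{1}{18600} + \left(\frac{6}{23} - \frac{64}{125}\right) = \frac{1}{18600} - \frac{722}{2875} = - \frac{537053}{2139000}$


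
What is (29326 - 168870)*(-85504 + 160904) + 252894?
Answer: -10521364706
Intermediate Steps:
(29326 - 168870)*(-85504 + 160904) + 252894 = -139544*75400 + 252894 = -10521617600 + 252894 = -10521364706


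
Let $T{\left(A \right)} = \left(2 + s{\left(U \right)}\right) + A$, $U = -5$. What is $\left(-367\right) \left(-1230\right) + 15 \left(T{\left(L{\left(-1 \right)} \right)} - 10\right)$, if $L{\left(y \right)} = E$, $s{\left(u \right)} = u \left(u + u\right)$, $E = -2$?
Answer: $452010$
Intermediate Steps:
$s{\left(u \right)} = 2 u^{2}$ ($s{\left(u \right)} = u 2 u = 2 u^{2}$)
$L{\left(y \right)} = -2$
$T{\left(A \right)} = 52 + A$ ($T{\left(A \right)} = \left(2 + 2 \left(-5\right)^{2}\right) + A = \left(2 + 2 \cdot 25\right) + A = \left(2 + 50\right) + A = 52 + A$)
$\left(-367\right) \left(-1230\right) + 15 \left(T{\left(L{\left(-1 \right)} \right)} - 10\right) = \left(-367\right) \left(-1230\right) + 15 \left(\left(52 - 2\right) - 10\right) = 451410 + 15 \left(50 - 10\right) = 451410 + 15 \cdot 40 = 451410 + 600 = 452010$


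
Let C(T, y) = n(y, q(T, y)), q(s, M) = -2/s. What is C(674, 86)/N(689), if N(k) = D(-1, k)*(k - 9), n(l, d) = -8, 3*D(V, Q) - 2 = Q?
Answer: -3/58735 ≈ -5.1077e-5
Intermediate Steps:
D(V, Q) = ⅔ + Q/3
C(T, y) = -8
N(k) = (-9 + k)*(⅔ + k/3) (N(k) = (⅔ + k/3)*(k - 9) = (⅔ + k/3)*(-9 + k) = (-9 + k)*(⅔ + k/3))
C(674, 86)/N(689) = -8*3/((-9 + 689)*(2 + 689)) = -8/((⅓)*680*691) = -8/469880/3 = -8*3/469880 = -3/58735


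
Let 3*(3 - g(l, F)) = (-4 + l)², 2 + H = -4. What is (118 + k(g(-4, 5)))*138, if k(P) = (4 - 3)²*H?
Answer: 15456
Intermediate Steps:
H = -6 (H = -2 - 4 = -6)
g(l, F) = 3 - (-4 + l)²/3
k(P) = -6 (k(P) = (4 - 3)²*(-6) = 1²*(-6) = 1*(-6) = -6)
(118 + k(g(-4, 5)))*138 = (118 - 6)*138 = 112*138 = 15456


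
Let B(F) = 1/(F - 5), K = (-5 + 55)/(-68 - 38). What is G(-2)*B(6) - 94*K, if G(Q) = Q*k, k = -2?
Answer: 2562/53 ≈ 48.340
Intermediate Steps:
G(Q) = -2*Q (G(Q) = Q*(-2) = -2*Q)
K = -25/53 (K = 50/(-106) = 50*(-1/106) = -25/53 ≈ -0.47170)
B(F) = 1/(-5 + F)
G(-2)*B(6) - 94*K = (-2*(-2))/(-5 + 6) - 94*(-25/53) = 4/1 + 2350/53 = 4*1 + 2350/53 = 4 + 2350/53 = 2562/53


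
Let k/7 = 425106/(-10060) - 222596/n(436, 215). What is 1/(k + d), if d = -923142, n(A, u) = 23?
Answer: -115690/114670124173 ≈ -1.0089e-6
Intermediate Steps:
k = -7871826193/115690 (k = 7*(425106/(-10060) - 222596/23) = 7*(425106*(-1/10060) - 222596*1/23) = 7*(-212553/5030 - 222596/23) = 7*(-1124546599/115690) = -7871826193/115690 ≈ -68042.)
1/(k + d) = 1/(-7871826193/115690 - 923142) = 1/(-114670124173/115690) = -115690/114670124173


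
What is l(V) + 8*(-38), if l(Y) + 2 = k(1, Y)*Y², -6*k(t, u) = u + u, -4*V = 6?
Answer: -2439/8 ≈ -304.88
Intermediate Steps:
V = -3/2 (V = -¼*6 = -3/2 ≈ -1.5000)
k(t, u) = -u/3 (k(t, u) = -(u + u)/6 = -u/3)
l(Y) = -2 - Y³/3 (l(Y) = -2 + (-Y/3)*Y² = -2 - Y³/3)
l(V) + 8*(-38) = (-2 - (-3/2)³/3) + 8*(-38) = (-2 - ⅓*(-27/8)) - 304 = (-2 + 9/8) - 304 = -7/8 - 304 = -2439/8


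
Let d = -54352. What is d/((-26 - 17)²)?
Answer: -1264/43 ≈ -29.395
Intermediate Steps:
d/((-26 - 17)²) = -54352/(-26 - 17)² = -54352/((-43)²) = -54352/1849 = -54352*1/1849 = -1264/43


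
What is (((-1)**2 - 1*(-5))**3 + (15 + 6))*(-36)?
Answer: -8532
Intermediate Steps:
(((-1)**2 - 1*(-5))**3 + (15 + 6))*(-36) = ((1 + 5)**3 + 21)*(-36) = (6**3 + 21)*(-36) = (216 + 21)*(-36) = 237*(-36) = -8532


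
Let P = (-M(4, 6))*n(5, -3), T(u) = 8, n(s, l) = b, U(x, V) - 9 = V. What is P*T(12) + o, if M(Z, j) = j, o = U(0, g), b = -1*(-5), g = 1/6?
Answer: -1385/6 ≈ -230.83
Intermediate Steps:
g = ⅙ ≈ 0.16667
U(x, V) = 9 + V
b = 5
n(s, l) = 5
o = 55/6 (o = 9 + ⅙ = 55/6 ≈ 9.1667)
P = -30 (P = -1*6*5 = -6*5 = -30)
P*T(12) + o = -30*8 + 55/6 = -240 + 55/6 = -1385/6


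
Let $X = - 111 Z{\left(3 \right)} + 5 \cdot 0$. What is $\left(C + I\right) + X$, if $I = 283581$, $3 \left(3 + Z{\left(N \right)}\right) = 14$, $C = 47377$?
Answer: $330773$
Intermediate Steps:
$Z{\left(N \right)} = \frac{5}{3}$ ($Z{\left(N \right)} = -3 + \frac{1}{3} \cdot 14 = -3 + \frac{14}{3} = \frac{5}{3}$)
$X = -185$ ($X = \left(-111\right) \frac{5}{3} + 5 \cdot 0 = -185 + 0 = -185$)
$\left(C + I\right) + X = \left(47377 + 283581\right) - 185 = 330958 - 185 = 330773$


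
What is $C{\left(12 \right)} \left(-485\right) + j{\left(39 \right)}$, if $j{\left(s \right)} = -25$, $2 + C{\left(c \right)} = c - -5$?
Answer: $-7300$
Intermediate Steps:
$C{\left(c \right)} = 3 + c$ ($C{\left(c \right)} = -2 + \left(c - -5\right) = -2 + \left(c + 5\right) = -2 + \left(5 + c\right) = 3 + c$)
$C{\left(12 \right)} \left(-485\right) + j{\left(39 \right)} = \left(3 + 12\right) \left(-485\right) - 25 = 15 \left(-485\right) - 25 = -7275 - 25 = -7300$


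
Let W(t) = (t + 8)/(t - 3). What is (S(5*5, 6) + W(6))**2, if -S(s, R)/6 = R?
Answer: 8836/9 ≈ 981.78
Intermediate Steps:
S(s, R) = -6*R
W(t) = (8 + t)/(-3 + t)
(S(5*5, 6) + W(6))**2 = (-6*6 + (8 + 6)/(-3 + 6))**2 = (-36 + 14/3)**2 = (-94/3)**2 = 8836/9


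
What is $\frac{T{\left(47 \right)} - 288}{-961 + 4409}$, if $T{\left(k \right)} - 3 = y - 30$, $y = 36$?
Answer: $- \frac{279}{3448} \approx -0.080917$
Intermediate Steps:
$T{\left(k \right)} = 9$ ($T{\left(k \right)} = 3 + \left(36 - 30\right) = 3 + 6 = 9$)
$\frac{T{\left(47 \right)} - 288}{-961 + 4409} = \frac{9 - 288}{-961 + 4409} = - \frac{279}{3448}$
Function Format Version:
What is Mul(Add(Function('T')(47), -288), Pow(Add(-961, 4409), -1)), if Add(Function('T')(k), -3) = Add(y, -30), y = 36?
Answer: Rational(-279, 3448) ≈ -0.080917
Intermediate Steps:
Function('T')(k) = 9 (Function('T')(k) = Add(3, Add(36, -30)) = Add(3, 6) = 9)
Mul(Add(Function('T')(47), -288), Pow(Add(-961, 4409), -1)) = Mul(Add(9, -288), Pow(Add(-961, 4409), -1)) = Mul(-279, Pow(3448, -1)) = Mul(-279, Rational(1, 3448)) = Rational(-279, 3448)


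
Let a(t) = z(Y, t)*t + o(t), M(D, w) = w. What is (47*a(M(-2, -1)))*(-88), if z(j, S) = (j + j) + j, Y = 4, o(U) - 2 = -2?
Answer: 49632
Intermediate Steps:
o(U) = 0 (o(U) = 2 - 2 = 0)
z(j, S) = 3*j (z(j, S) = 2*j + j = 3*j)
a(t) = 12*t (a(t) = (3*4)*t + 0 = 12*t + 0 = 12*t)
(47*a(M(-2, -1)))*(-88) = (47*(12*(-1)))*(-88) = (47*(-12))*(-88) = -564*(-88) = 49632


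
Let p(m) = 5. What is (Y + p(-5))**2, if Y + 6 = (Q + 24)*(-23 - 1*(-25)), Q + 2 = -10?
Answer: 529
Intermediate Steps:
Q = -12 (Q = -2 - 10 = -12)
Y = 18 (Y = -6 + (-12 + 24)*(-23 - 1*(-25)) = -6 + 12*(-23 + 25) = -6 + 12*2 = -6 + 24 = 18)
(Y + p(-5))**2 = (18 + 5)**2 = 23**2 = 529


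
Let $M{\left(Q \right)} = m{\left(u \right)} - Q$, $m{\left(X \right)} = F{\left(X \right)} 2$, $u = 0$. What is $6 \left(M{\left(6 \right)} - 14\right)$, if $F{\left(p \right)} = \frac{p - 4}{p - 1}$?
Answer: $-72$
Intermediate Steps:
$F{\left(p \right)} = \frac{-4 + p}{-1 + p}$
$m{\left(X \right)} = \frac{2 \left(-4 + X\right)}{-1 + X}$ ($m{\left(X \right)} = \frac{-4 + X}{-1 + X} 2 = \frac{2 \left(-4 + X\right)}{-1 + X}$)
$M{\left(Q \right)} = 8 - Q$ ($M{\left(Q \right)} = \frac{2 \left(-4 + 0\right)}{-1 + 0} - Q = 2 \frac{1}{-1} \left(-4\right) - Q = 2 \left(-1\right) \left(-4\right) - Q = 8 - Q$)
$6 \left(M{\left(6 \right)} - 14\right) = 6 \left(\left(8 - 6\right) - 14\right) = 6 \left(2 - 14\right) = 6 \left(-12\right) = -72$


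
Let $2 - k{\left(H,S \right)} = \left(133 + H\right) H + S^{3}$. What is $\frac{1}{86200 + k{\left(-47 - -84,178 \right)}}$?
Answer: $- \frac{1}{5559840} \approx -1.7986 \cdot 10^{-7}$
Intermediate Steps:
$k{\left(H,S \right)} = 2 - S^{3} - H \left(133 + H\right)$ ($k{\left(H,S \right)} = 2 - \left(\left(133 + H\right) H + S^{3}\right) = 2 - \left(H \left(133 + H\right) + S^{3}\right) = 2 - \left(S^{3} + H \left(133 + H\right)\right) = 2 - S^{3} - H \left(133 + H\right)$)
$\frac{1}{86200 + k{\left(-47 - -84,178 \right)}} = \frac{1}{86200 - \left(5639750 + \left(-47 - -84\right)^{2} + 133 \left(-47 - -84\right)\right)} = \frac{1}{86200 - \left(5639750 + \left(-47 + 84\right)^{2} + 133 \left(-47 + 84\right)\right)} = \frac{1}{86200 - 5646040} = \frac{1}{-5559840} = - \frac{1}{5559840}$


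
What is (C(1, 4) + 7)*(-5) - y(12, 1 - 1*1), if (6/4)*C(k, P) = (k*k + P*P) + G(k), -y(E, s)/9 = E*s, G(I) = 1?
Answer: -95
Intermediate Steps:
y(E, s) = -9*E*s
C(k, P) = ⅔ + 2*P²/3 + 2*k²/3 (C(k, P) = 2*((k*k + P*P) + 1)/3 = 2*((k² + P²) + 1)/3 = 2*((P² + k²) + 1)/3 = 2*(1 + P² + k²)/3 = ⅔ + 2*P²/3 + 2*k²/3)
(C(1, 4) + 7)*(-5) - y(12, 1 - 1*1) = ((⅔ + (⅔)*4² + (⅔)*1²) + 7)*(-5) - (-9)*12*(1 - 1*1) = ((⅔ + (⅔)*16 + (⅔)*1) + 7)*(-5) - (-9)*12*(1 - 1) = ((⅔ + 32/3 + ⅔) + 7)*(-5) - (-9)*12*0 = (12 + 7)*(-5) - 1*0 = 19*(-5) + 0 = -95 + 0 = -95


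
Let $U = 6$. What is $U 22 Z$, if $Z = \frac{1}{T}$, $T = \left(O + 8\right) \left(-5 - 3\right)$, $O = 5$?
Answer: $- \frac{33}{26} \approx -1.2692$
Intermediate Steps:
$T = -104$ ($T = \left(5 + 8\right) \left(-5 - 3\right) = 13 \left(-8\right) = -104$)
$Z = - \frac{1}{104}$ ($Z = \frac{1}{-104} = - \frac{1}{104} \approx -0.0096154$)
$U 22 Z = 6 \cdot 22 \left(- \frac{1}{104}\right) = 132 \left(- \frac{1}{104}\right) = - \frac{33}{26}$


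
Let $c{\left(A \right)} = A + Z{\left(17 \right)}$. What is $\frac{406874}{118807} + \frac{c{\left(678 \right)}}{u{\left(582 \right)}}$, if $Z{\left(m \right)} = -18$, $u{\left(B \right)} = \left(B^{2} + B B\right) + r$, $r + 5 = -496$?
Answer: $\frac{7064372982}{2062206211} \approx 3.4256$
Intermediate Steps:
$r = -501$ ($r = -5 - 496 = -501$)
$u{\left(B \right)} = -501 + 2 B^{2}$ ($u{\left(B \right)} = \left(B^{2} + B B\right) - 501 = \left(B^{2} + B^{2}\right) - 501 = 2 B^{2} - 501 = -501 + 2 B^{2}$)
$c{\left(A \right)} = -18 + A$ ($c{\left(A \right)} = A - 18 = -18 + A$)
$\frac{406874}{118807} + \frac{c{\left(678 \right)}}{u{\left(582 \right)}} = \frac{406874}{118807} + \frac{-18 + 678}{-501 + 2 \cdot 582^{2}} = 406874 \cdot \frac{1}{118807} + \frac{660}{-501 + 2 \cdot 338724} = \frac{31298}{9139} + \frac{660}{-501 + 677448} = \frac{31298}{9139} + \frac{660}{676947} = \frac{31298}{9139} + 660 \cdot \frac{1}{676947} = \frac{31298}{9139} + \frac{220}{225649} = \frac{7064372982}{2062206211}$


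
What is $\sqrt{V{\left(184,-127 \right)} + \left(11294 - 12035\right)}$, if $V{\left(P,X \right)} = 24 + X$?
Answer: $2 i \sqrt{211} \approx 29.052 i$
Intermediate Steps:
$\sqrt{V{\left(184,-127 \right)} + \left(11294 - 12035\right)} = \sqrt{\left(24 - 127\right) + \left(11294 - 12035\right)} = \sqrt{-103 - 741} = \sqrt{-844} = 2 i \sqrt{211}$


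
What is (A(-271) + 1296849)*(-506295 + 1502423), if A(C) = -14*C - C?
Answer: 1295876860992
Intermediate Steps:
A(C) = -15*C
(A(-271) + 1296849)*(-506295 + 1502423) = (-15*(-271) + 1296849)*(-506295 + 1502423) = (4065 + 1296849)*996128 = 1300914*996128 = 1295876860992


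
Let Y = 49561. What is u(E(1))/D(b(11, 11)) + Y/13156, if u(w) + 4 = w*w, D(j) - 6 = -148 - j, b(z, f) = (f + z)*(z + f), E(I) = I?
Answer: 15532327/4117828 ≈ 3.7720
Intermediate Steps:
b(z, f) = (f + z)² (b(z, f) = (f + z)*(f + z) = (f + z)²)
D(j) = -142 - j (D(j) = 6 + (-148 - j) = -142 - j)
u(w) = -4 + w² (u(w) = -4 + w*w = -4 + w²)
u(E(1))/D(b(11, 11)) + Y/13156 = (-4 + 1²)/(-142 - (11 + 11)²) + 49561/13156 = (-4 + 1)/(-142 - 1*22²) + 49561*(1/13156) = -3/(-142 - 1*484) + 49561/13156 = -3/(-142 - 484) + 49561/13156 = -3/(-626) + 49561/13156 = -3*(-1/626) + 49561/13156 = 3/626 + 49561/13156 = 15532327/4117828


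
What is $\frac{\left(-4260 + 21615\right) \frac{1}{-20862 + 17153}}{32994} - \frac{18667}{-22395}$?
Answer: $\frac{19521202721}{23423781510} \approx 0.83339$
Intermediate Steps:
$\frac{\left(-4260 + 21615\right) \frac{1}{-20862 + 17153}}{32994} - \frac{18667}{-22395} = \frac{17355}{-3709} \cdot \frac{1}{32994} - - \frac{18667}{22395} = 17355 \left(- \frac{1}{3709}\right) \frac{1}{32994} + \frac{18667}{22395} = \left(- \frac{17355}{3709}\right) \frac{1}{32994} + \frac{18667}{22395} = - \frac{445}{3137814} + \frac{18667}{22395} = \frac{19521202721}{23423781510}$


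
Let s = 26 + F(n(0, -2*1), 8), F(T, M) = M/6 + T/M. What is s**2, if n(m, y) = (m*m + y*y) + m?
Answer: 27889/36 ≈ 774.69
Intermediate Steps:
n(m, y) = m + m**2 + y**2 (n(m, y) = (m**2 + y**2) + m = m + m**2 + y**2)
F(T, M) = M/6 + T/M (F(T, M) = M*(1/6) + T/M = M/6 + T/M)
s = 167/6 (s = 26 + ((1/6)*8 + (0 + 0**2 + (-2*1)**2)/8) = 26 + (4/3 + (0 + 0 + (-2)**2)*(1/8)) = 26 + (4/3 + (0 + 0 + 4)*(1/8)) = 26 + (4/3 + 4*(1/8)) = 26 + (4/3 + 1/2) = 26 + 11/6 = 167/6 ≈ 27.833)
s**2 = (167/6)**2 = 27889/36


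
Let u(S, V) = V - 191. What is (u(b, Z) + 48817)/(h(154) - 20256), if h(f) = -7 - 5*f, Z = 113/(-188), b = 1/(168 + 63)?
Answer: -9141575/3954204 ≈ -2.3119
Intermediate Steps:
b = 1/231 ≈ 0.0043290
Z = -113/188 (Z = 113*(-1/188) = -113/188 ≈ -0.60106)
u(S, V) = -191 + V
(u(b, Z) + 48817)/(h(154) - 20256) = ((-191 - 113/188) + 48817)/((-7 - 5*154) - 20256) = (-36021/188 + 48817)/((-7 - 770) - 20256) = 9141575/(188*(-777 - 20256)) = (9141575/188)/(-21033) = (9141575/188)*(-1/21033) = -9141575/3954204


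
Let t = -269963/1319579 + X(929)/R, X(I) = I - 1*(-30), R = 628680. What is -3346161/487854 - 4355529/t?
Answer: 587590040903433758190767/27393792842871822 ≈ 2.1450e+7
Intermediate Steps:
X(I) = 30 + I (X(I) = I + 30 = 30 + I)
t = -168454862579/829592925720 (t = -269963/1319579 + (30 + 929)/628680 = -269963*1/1319579 + 959*(1/628680) = -269963/1319579 + 959/628680 = -168454862579/829592925720 ≈ -0.20306)
-3346161/487854 - 4355529/t = -3346161/487854 - 4355529/(-168454862579/829592925720) = -3346161*1/487854 - 4355529*(-829592925720/168454862579) = -1115387/162618 + 3613316046168305880/168454862579 = 587590040903433758190767/27393792842871822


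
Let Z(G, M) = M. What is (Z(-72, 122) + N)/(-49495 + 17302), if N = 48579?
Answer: -48701/32193 ≈ -1.5128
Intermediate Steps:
(Z(-72, 122) + N)/(-49495 + 17302) = (122 + 48579)/(-49495 + 17302) = 48701/(-32193) = 48701*(-1/32193) = -48701/32193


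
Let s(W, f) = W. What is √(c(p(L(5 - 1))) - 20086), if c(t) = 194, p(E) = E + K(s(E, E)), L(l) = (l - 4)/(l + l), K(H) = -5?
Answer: 2*I*√4973 ≈ 141.04*I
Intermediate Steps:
L(l) = (-4 + l)/(2*l) (L(l) = (-4 + l)/((2*l)) = (-4 + l)*(1/(2*l)) = (-4 + l)/(2*l))
p(E) = -5 + E (p(E) = E - 5 = -5 + E)
√(c(p(L(5 - 1))) - 20086) = √(194 - 20086) = √(-19892) = 2*I*√4973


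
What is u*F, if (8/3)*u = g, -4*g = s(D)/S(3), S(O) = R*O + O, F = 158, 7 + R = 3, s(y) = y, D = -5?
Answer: -395/48 ≈ -8.2292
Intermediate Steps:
R = -4 (R = -7 + 3 = -4)
S(O) = -3*O (S(O) = -4*O + O = -3*O)
g = -5/36 (g = -(-5)/(4*((-3*3))) = -(-5)/(4*(-9)) = -(-5)*(-1)/(4*9) = -1/4*5/9 = -5/36 ≈ -0.13889)
u = -5/96 (u = (3/8)*(-5/36) = -5/96 ≈ -0.052083)
u*F = -5/96*158 = -395/48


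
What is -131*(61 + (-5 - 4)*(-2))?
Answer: -10349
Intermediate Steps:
-131*(61 + (-5 - 4)*(-2)) = -131*(61 - 9*(-2)) = -131*(61 + 18) = -131*79 = -10349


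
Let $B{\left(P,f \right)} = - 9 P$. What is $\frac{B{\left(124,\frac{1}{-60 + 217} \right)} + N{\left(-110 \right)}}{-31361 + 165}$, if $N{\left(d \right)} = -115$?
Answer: $\frac{1231}{31196} \approx 0.03946$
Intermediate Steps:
$\frac{B{\left(124,\frac{1}{-60 + 217} \right)} + N{\left(-110 \right)}}{-31361 + 165} = \frac{\left(-9\right) 124 - 115}{-31361 + 165} = \frac{-1116 - 115}{-31196} = \left(-1231\right) \left(- \frac{1}{31196}\right) = \frac{1231}{31196}$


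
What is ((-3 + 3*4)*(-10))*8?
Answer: -720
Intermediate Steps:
((-3 + 3*4)*(-10))*8 = ((-3 + 12)*(-10))*8 = (9*(-10))*8 = -90*8 = -720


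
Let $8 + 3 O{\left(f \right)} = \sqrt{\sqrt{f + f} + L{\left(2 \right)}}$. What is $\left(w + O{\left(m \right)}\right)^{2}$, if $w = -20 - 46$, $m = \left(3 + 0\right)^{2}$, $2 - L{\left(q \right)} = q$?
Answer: $\frac{\left(206 - \sqrt[4]{2} \sqrt{3}\right)^{2}}{9} \approx 4621.3$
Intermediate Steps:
$L{\left(q \right)} = 2 - q$
$m = 9$ ($m = 3^{2} = 9$)
$w = -66$ ($w = -20 - 46 = -66$)
$O{\left(f \right)} = - \frac{8}{3} + \frac{\sqrt[4]{2} \sqrt[4]{f}}{3}$ ($O{\left(f \right)} = - \frac{8}{3} + \frac{\sqrt{\sqrt{f + f} + \left(2 - 2\right)}}{3} = - \frac{8}{3} + \frac{\sqrt{\sqrt{2 f} + \left(2 - 2\right)}}{3} = - \frac{8}{3} + \frac{\sqrt{\sqrt{2} \sqrt{f} + 0}}{3} = - \frac{8}{3} + \frac{\sqrt{\sqrt{2} \sqrt{f}}}{3} = - \frac{8}{3} + \frac{\sqrt[4]{2} \sqrt[4]{f}}{3}$)
$\left(w + O{\left(m \right)}\right)^{2} = \left(-66 - \left(\frac{8}{3} - \frac{\sqrt[4]{2} \sqrt[4]{9}}{3}\right)\right)^{2} = \left(-66 - \left(\frac{8}{3} - \frac{\sqrt[4]{2} \sqrt{3}}{3}\right)\right)^{2} = \left(- \frac{206}{3} + \frac{\sqrt[4]{2} \sqrt{3}}{3}\right)^{2}$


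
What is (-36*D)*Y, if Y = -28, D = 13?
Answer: 13104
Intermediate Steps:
(-36*D)*Y = -36*13*(-28) = -468*(-28) = 13104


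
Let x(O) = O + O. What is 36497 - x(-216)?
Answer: 36929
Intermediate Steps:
x(O) = 2*O
36497 - x(-216) = 36497 - 2*(-216) = 36497 - 1*(-432) = 36497 + 432 = 36929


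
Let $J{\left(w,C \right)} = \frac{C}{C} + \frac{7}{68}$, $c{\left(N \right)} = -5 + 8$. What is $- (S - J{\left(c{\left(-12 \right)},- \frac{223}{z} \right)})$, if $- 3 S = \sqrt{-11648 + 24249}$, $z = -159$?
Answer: $\frac{75}{68} + \frac{\sqrt{12601}}{3} \approx 38.521$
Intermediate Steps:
$c{\left(N \right)} = 3$
$J{\left(w,C \right)} = \frac{75}{68}$ ($J{\left(w,C \right)} = 1 + 7 \cdot \frac{1}{68} = 1 + \frac{7}{68} = \frac{75}{68}$)
$S = - \frac{\sqrt{12601}}{3}$ ($S = - \frac{\sqrt{-11648 + 24249}}{3} = - \frac{\sqrt{12601}}{3} \approx -37.418$)
$- (S - J{\left(c{\left(-12 \right)},- \frac{223}{z} \right)}) = - (- \frac{\sqrt{12601}}{3} - \frac{75}{68}) = - (- \frac{75}{68} - \frac{\sqrt{12601}}{3}) = \frac{75}{68} + \frac{\sqrt{12601}}{3}$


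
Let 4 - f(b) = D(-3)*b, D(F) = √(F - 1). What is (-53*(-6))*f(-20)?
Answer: 1272 + 12720*I ≈ 1272.0 + 12720.0*I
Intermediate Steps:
D(F) = √(-1 + F)
f(b) = 4 - 2*I*b (f(b) = 4 - √(-1 - 3)*b = 4 - √(-4)*b = 4 - 2*I*b)
(-53*(-6))*f(-20) = (-53*(-6))*(4 - 2*I*(-20)) = 318*(4 + 40*I) = 1272 + 12720*I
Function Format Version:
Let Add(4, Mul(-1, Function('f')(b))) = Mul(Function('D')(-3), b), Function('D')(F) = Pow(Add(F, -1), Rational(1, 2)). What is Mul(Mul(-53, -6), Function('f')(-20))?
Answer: Add(1272, Mul(12720, I)) ≈ Add(1272.0, Mul(12720., I))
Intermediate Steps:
Function('D')(F) = Pow(Add(-1, F), Rational(1, 2))
Function('f')(b) = Add(4, Mul(-2, I, b)) (Function('f')(b) = Add(4, Mul(-1, Mul(Pow(Add(-1, -3), Rational(1, 2)), b))) = Add(4, Mul(-1, Mul(Pow(-4, Rational(1, 2)), b))) = Add(4, Mul(-1, Mul(Mul(2, I), b))) = Add(4, Mul(-1, Mul(2, I, b))) = Add(4, Mul(-2, I, b)))
Mul(Mul(-53, -6), Function('f')(-20)) = Mul(Mul(-53, -6), Add(4, Mul(-2, I, -20))) = Mul(318, Add(4, Mul(40, I))) = Add(1272, Mul(12720, I))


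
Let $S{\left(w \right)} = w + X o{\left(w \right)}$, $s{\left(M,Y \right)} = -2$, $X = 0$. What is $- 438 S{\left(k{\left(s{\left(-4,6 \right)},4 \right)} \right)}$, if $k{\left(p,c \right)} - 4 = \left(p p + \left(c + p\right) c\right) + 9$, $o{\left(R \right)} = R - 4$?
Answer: $-10950$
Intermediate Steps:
$o{\left(R \right)} = -4 + R$ ($o{\left(R \right)} = R - 4 = -4 + R$)
$k{\left(p,c \right)} = 13 + p^{2} + c \left(c + p\right)$ ($k{\left(p,c \right)} = 4 + \left(\left(p p + \left(c + p\right) c\right) + 9\right) = 4 + \left(\left(p^{2} + c \left(c + p\right)\right) + 9\right) = 4 + \left(9 + p^{2} + c \left(c + p\right)\right) = 13 + p^{2} + c \left(c + p\right)$)
$S{\left(w \right)} = w$ ($S{\left(w \right)} = w + 0 \left(-4 + w\right) = w + 0 = w$)
$- 438 S{\left(k{\left(s{\left(-4,6 \right)},4 \right)} \right)} = - 438 \left(13 + 4^{2} + \left(-2\right)^{2} + 4 \left(-2\right)\right) = - 438 \left(13 + 16 + 4 - 8\right) = \left(-438\right) 25 = -10950$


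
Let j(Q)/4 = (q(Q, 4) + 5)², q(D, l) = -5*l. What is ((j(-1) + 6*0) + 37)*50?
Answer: 46850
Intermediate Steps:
j(Q) = 900 (j(Q) = 4*(-5*4 + 5)² = 4*(-20 + 5)² = 4*(-15)² = 4*225 = 900)
((j(-1) + 6*0) + 37)*50 = ((900 + 6*0) + 37)*50 = ((900 + 0) + 37)*50 = (900 + 37)*50 = 937*50 = 46850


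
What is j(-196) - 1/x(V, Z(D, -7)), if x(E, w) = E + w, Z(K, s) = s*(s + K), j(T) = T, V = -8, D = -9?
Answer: -20385/104 ≈ -196.01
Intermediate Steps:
Z(K, s) = s*(K + s)
j(-196) - 1/x(V, Z(D, -7)) = -196 - 1/(-8 - 7*(-9 - 7)) = -196 - 1/(-8 - 7*(-16)) = -196 - 1/(-8 + 112) = -196 - 1/104 = -20385/104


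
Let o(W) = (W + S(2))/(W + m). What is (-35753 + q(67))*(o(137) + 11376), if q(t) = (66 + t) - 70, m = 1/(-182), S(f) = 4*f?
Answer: -10123975226620/24933 ≈ -4.0605e+8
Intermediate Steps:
m = -1/182 ≈ -0.0054945
q(t) = -4 + t
o(W) = (8 + W)/(-1/182 + W) (o(W) = (W + 4*2)/(W - 1/182) = (W + 8)/(-1/182 + W) = (8 + W)/(-1/182 + W))
(-35753 + q(67))*(o(137) + 11376) = (-35753 + (-4 + 67))*(182*(8 + 137)/(-1 + 182*137) + 11376) = (-35753 + 63)*(182*145/(-1 + 24934) + 11376) = -35690*(182*145/24933 + 11376) = -35690*(182*(1/24933)*145 + 11376) = -35690*(26390/24933 + 11376) = -35690*283664198/24933 = -10123975226620/24933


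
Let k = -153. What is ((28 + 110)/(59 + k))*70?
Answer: -4830/47 ≈ -102.77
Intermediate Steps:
((28 + 110)/(59 + k))*70 = ((28 + 110)/(59 - 153))*70 = (138/(-94))*70 = (138*(-1/94))*70 = -69/47*70 = -4830/47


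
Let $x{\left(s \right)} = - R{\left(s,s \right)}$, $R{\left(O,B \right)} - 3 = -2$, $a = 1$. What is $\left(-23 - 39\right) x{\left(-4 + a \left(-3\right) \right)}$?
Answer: $62$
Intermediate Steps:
$R{\left(O,B \right)} = 1$ ($R{\left(O,B \right)} = 3 - 2 = 1$)
$x{\left(s \right)} = -1$ ($x{\left(s \right)} = \left(-1\right) 1 = -1$)
$\left(-23 - 39\right) x{\left(-4 + a \left(-3\right) \right)} = \left(-23 - 39\right) \left(-1\right) = \left(-62\right) \left(-1\right) = 62$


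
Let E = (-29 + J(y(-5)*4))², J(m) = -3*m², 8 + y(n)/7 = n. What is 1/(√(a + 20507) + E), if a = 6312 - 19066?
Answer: 158019765289/24970246221990649245768 - √7753/24970246221990649245768 ≈ 6.3283e-12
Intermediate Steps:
y(n) = -56 + 7*n
a = -12754
E = 158019765289 (E = (-29 - 3*16*(-56 + 7*(-5))²)² = (-29 - 3*16*(-56 - 35)²)² = (-29 - 3*(-91*4)²)² = (-29 - 3*(-364)²)² = (-29 - 3*132496)² = (-29 - 397488)² = (-397517)² = 158019765289)
1/(√(a + 20507) + E) = 1/(√(-12754 + 20507) + 158019765289) = 1/(√7753 + 158019765289) = 1/(158019765289 + √7753)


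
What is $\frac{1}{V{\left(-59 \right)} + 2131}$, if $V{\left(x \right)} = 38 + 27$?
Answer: $\frac{1}{2196} \approx 0.00045537$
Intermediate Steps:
$V{\left(x \right)} = 65$
$\frac{1}{V{\left(-59 \right)} + 2131} = \frac{1}{65 + 2131} = \frac{1}{2196}$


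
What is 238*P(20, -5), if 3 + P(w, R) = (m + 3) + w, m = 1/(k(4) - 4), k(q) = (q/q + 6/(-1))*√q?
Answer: 4743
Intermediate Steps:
k(q) = -5*√q (k(q) = (1 + 6*(-1))*√q = (1 - 6)*√q = -5*√q)
m = -1/14 (m = 1/(-5*√4 - 4) = 1/(-5*2 - 4) = 1/(-10 - 4) = 1/(-14) = -1/14 ≈ -0.071429)
P(w, R) = -1/14 + w (P(w, R) = -3 + ((-1/14 + 3) + w) = -3 + (41/14 + w) = -1/14 + w)
238*P(20, -5) = 238*(-1/14 + 20) = 238*(279/14) = 4743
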